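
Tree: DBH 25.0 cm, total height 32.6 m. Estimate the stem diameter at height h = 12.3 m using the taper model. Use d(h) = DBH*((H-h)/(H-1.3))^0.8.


Taper: d(h) = DBH * ((H - h) / (H - 1.3))^0.8
Numerator = H - h = 32.6 - 12.3 = 20.3 m
Denominator = H - 1.3 = 32.6 - 1.3 = 31.3 m
Ratio = 20.3 / 31.3 = 0.64856
d = 25.0 * 0.64856^0.8 = 17.7 cm

17.7


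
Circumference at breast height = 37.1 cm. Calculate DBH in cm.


Formula: DBH = C / pi
DBH = 37.1 / pi
pi = 3.14159...
DBH = 11.8 cm

11.8


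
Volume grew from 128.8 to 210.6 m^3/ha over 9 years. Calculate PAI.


Formula: PAI = (V_T2 - V_T1) / (T2 - T1)
Volume increment = 210.6 - 128.8 = 81.8 m^3/ha
PAI = 81.8 / 9 = 9.09 m^3/ha/year

9.09


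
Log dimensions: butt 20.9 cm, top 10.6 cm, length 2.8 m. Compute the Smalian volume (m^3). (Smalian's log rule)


Smalian: V = (A1 + A2)/2 * L,  A = pi*(D/200)^2
A1 = pi*(20.9/200)^2 = 0.034307 m^2
A2 = pi*(10.6/200)^2 = 0.008825 m^2
V = (0.034307+0.008825)/2*2.8 = 0.0604 m^3

0.0604


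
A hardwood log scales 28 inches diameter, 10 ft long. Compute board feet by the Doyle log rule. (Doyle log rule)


Doyle: BF = (D - 4)^2 * L / 16
Adjusted diameter = 28 - 4 = 24 in
(D-4)^2 = 24^2 = 576
BF = 576 * 10 / 16 = 360 BF

360


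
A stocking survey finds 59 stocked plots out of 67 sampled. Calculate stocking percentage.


Formula: Stocking % = stocked plots / total plots * 100
Stocking = 59 / 67 * 100
Stocking = 0.8806 * 100 = 88.1%

88.1


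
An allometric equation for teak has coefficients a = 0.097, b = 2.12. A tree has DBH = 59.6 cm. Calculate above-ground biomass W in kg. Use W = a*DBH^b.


Formula: W = a * DBH^b  (allometric power law)
DBH^b = 59.6^2.12 = 5801.2565
W = 0.097 * 5801.2565 = 562.7 kg

562.7


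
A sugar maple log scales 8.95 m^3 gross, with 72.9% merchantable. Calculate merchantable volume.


Formula: MV = V_total * (merchantable_pct / 100)
Merchantable fraction = 72.9% / 100 = 0.729
MV = 8.95 m^3 * 0.729 = 6.525 m^3

6.525


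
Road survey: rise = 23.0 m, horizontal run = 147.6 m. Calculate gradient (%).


Formula: Gradient = rise / run * 100
Gradient = 23.0 / 147.6 * 100 = 15.6%

15.6


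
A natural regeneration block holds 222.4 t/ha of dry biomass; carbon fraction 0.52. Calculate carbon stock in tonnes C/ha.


Formula: Carbon Stock = Biomass * Carbon Fraction
C = 222.4 t/ha * 0.52
C = 115.6 t C/ha

115.6


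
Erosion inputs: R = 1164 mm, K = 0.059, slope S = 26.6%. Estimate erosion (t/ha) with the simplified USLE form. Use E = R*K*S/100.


Formula: E = R * K * S / 100  (simplified USLE)
R * K = 1164 * 0.059 = 68.676
E = 68.676 * 26.6 / 100 = 18.27 t/ha

18.27


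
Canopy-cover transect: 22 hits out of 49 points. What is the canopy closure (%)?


Formula: Canopy closure = covered points / total points * 100
Closure = 22 / 49 * 100
Closure = 0.449 * 100 = 44.9%

44.9


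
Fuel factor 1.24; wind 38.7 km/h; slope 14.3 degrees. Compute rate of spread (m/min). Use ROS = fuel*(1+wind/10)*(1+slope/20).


Formula: ROS = fuel * (1 + wind/10) * (1 + slope/20)
Wind factor = 1 + 38.7/10 = 4.87
Slope factor = 1 + 14.3/20 = 1.715
ROS = 1.24 * 4.87 * 1.715 = 10.36 m/min

10.36


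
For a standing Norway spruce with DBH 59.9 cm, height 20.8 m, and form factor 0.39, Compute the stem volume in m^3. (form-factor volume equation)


Formula: V = pi * (DBH/200)^2 * H * ff
Radius = DBH/200 = 59.9/200 = 0.2995 m
Radius^2 = 0.2995^2 = 0.08970025 m^2
V = pi * 0.08970025 * 20.8 * 0.39
V = 2.286 m^3

2.286


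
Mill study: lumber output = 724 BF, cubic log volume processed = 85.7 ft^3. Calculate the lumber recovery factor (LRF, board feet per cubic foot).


Formula: LRF = Lumber Output (BF) / Log Input (ft^3)
LRF = 724 BF / 85.7 ft^3
LRF = 8.45 BF/ft^3

8.45


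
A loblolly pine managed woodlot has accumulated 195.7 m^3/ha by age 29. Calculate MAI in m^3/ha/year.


Formula: MAI = Total Volume / Stand Age
MAI = 195.7 m^3/ha / 29 years
MAI = 6.75 m^3/ha/year

6.75


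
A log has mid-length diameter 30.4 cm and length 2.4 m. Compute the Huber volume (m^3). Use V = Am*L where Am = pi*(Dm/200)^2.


Huber: V = Am * L,  Am = pi*(Dm/200)^2
Am = pi*(30.4/200)^2 = 0.072583 m^2
V = 0.072583*2.4 = 0.1742 m^3

0.1742


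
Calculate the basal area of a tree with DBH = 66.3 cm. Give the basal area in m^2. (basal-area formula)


Formula: BA = pi * (DBH/2)^2 / 10000  (cm^2 to m^2)
Radius = DBH/2 = 66.3/2 = 33.15 cm
BA = pi * 33.15^2 / 10000
   = 3452.3669 cm^2 / 10000
   = 0.3452 m^2

0.3452


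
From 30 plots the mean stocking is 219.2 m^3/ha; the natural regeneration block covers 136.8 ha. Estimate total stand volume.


Formula: Total Volume = Mean Volume per ha * Total Area
Total Volume = 219.2 m^3/ha * 136.8 ha
Total Volume = 29987 m^3

29987


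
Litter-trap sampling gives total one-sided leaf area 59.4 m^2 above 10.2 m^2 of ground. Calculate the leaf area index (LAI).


Formula: LAI = total leaf area / ground area  (dimensionless)
LAI = 59.4 m^2 / 10.2 m^2
LAI = 5.82

5.82


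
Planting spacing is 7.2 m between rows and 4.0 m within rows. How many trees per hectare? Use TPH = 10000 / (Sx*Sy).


Formula: TPH = 10000 m^2/ha / (spacing_x * spacing_y)
Area per tree = 7.2 m * 4.0 m = 28.8 m^2
TPH = 10000 / 28.8 = 347 trees/ha

347


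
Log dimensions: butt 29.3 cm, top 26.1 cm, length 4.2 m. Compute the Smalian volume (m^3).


Smalian: V = (A1 + A2)/2 * L,  A = pi*(D/200)^2
A1 = pi*(29.3/200)^2 = 0.067426 m^2
A2 = pi*(26.1/200)^2 = 0.053502 m^2
V = (0.067426+0.053502)/2*4.2 = 0.2539 m^3

0.2539


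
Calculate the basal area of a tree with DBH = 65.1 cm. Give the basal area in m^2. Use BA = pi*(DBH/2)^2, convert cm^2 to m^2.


Formula: BA = pi * (DBH/2)^2 / 10000  (cm^2 to m^2)
Radius = DBH/2 = 65.1/2 = 32.55 cm
BA = pi * 32.55^2 / 10000
   = 3328.5253 cm^2 / 10000
   = 0.3329 m^2

0.3329


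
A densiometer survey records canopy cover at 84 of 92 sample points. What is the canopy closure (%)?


Formula: Canopy closure = covered points / total points * 100
Closure = 84 / 92 * 100
Closure = 0.913 * 100 = 91.3%

91.3


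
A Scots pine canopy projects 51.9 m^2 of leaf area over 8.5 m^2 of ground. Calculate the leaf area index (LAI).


Formula: LAI = total leaf area / ground area  (dimensionless)
LAI = 51.9 m^2 / 8.5 m^2
LAI = 6.11

6.11


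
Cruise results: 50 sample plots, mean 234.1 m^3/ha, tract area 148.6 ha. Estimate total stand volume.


Formula: Total Volume = Mean Volume per ha * Total Area
Total Volume = 234.1 m^3/ha * 148.6 ha
Total Volume = 34787 m^3

34787


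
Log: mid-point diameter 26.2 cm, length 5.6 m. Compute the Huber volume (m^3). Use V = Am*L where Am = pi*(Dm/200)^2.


Huber: V = Am * L,  Am = pi*(Dm/200)^2
Am = pi*(26.2/200)^2 = 0.053913 m^2
V = 0.053913*5.6 = 0.3019 m^3

0.3019


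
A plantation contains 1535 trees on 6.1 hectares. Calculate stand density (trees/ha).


Formula: Stand Density = N_trees / Area_ha
Density = 1535 trees / 6.1 ha
Density = 252 trees/ha

252


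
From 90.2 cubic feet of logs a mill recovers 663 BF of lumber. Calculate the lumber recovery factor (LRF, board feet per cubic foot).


Formula: LRF = Lumber Output (BF) / Log Input (ft^3)
LRF = 663 BF / 90.2 ft^3
LRF = 7.35 BF/ft^3

7.35


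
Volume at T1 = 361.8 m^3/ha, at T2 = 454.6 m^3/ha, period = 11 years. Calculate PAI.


Formula: PAI = (V_T2 - V_T1) / (T2 - T1)
Volume increment = 454.6 - 361.8 = 92.8 m^3/ha
PAI = 92.8 / 11 = 8.44 m^3/ha/year

8.44


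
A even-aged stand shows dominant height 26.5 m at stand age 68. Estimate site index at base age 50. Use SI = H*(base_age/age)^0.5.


Formula: SI = H_dom * (base_age / age)^0.5
Age ratio = 50 / 68 = 0.73529
sqrt(age_ratio) = 0.85749
SI = 26.5 * 0.85749 = 22.7 m

22.7


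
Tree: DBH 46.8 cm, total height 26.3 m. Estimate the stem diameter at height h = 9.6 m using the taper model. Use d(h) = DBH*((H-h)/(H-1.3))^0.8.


Taper: d(h) = DBH * ((H - h) / (H - 1.3))^0.8
Numerator = H - h = 26.3 - 9.6 = 16.7 m
Denominator = H - 1.3 = 26.3 - 1.3 = 25.0 m
Ratio = 16.7 / 25.0 = 0.668
d = 46.8 * 0.668^0.8 = 33.9 cm

33.9


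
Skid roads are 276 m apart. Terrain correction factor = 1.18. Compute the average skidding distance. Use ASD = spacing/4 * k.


Formula: ASD = (spacing / 4) * correction
Uncorrected distance = spacing / 4 = 276 / 4 = 69 m
ASD = 69 * 1.18 = 81 m

81


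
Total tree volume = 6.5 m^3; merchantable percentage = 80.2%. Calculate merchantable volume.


Formula: MV = V_total * (merchantable_pct / 100)
Merchantable fraction = 80.2% / 100 = 0.802
MV = 6.5 m^3 * 0.802 = 5.213 m^3

5.213


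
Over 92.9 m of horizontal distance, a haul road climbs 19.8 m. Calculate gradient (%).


Formula: Gradient = rise / run * 100
Gradient = 19.8 / 92.9 * 100 = 21.3%

21.3


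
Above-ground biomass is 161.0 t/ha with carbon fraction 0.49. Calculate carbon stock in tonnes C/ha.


Formula: Carbon Stock = Biomass * Carbon Fraction
C = 161.0 t/ha * 0.49
C = 78.9 t C/ha

78.9


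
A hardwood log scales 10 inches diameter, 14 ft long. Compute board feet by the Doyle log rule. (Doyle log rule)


Doyle: BF = (D - 4)^2 * L / 16
Adjusted diameter = 10 - 4 = 6 in
(D-4)^2 = 6^2 = 36
BF = 36 * 14 / 16 = 32 BF

32


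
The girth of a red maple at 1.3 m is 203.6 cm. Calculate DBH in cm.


Formula: DBH = C / pi
DBH = 203.6 / pi
pi = 3.14159...
DBH = 64.8 cm

64.8


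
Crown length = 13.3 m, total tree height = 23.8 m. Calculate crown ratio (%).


Formula: Crown Ratio = (Crown Length / Total Height) * 100
CR = (13.3 m / 23.8 m) * 100
CR = 0.5588 * 100 = 55.9%

55.9


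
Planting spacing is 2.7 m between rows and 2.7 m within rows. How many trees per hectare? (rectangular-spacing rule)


Formula: TPH = 10000 m^2/ha / (spacing_x * spacing_y)
Area per tree = 2.7 m * 2.7 m = 7.29 m^2
TPH = 10000 / 7.29 = 1372 trees/ha

1372


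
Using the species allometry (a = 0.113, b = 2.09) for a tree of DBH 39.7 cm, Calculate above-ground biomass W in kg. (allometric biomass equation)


Formula: W = a * DBH^b  (allometric power law)
DBH^b = 39.7^2.09 = 2195.1902
W = 0.113 * 2195.1902 = 248.1 kg

248.1


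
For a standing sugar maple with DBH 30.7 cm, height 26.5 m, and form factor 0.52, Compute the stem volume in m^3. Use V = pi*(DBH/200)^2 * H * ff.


Formula: V = pi * (DBH/200)^2 * H * ff
Radius = DBH/200 = 30.7/200 = 0.1535 m
Radius^2 = 0.1535^2 = 0.02356225 m^2
V = pi * 0.02356225 * 26.5 * 0.52
V = 1.02 m^3

1.02


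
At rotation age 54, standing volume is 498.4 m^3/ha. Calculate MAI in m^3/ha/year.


Formula: MAI = Total Volume / Stand Age
MAI = 498.4 m^3/ha / 54 years
MAI = 9.23 m^3/ha/year

9.23


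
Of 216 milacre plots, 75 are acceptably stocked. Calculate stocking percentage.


Formula: Stocking % = stocked plots / total plots * 100
Stocking = 75 / 216 * 100
Stocking = 0.3472 * 100 = 34.7%

34.7


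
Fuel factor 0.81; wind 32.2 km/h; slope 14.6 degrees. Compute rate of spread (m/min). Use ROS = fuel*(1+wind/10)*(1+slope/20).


Formula: ROS = fuel * (1 + wind/10) * (1 + slope/20)
Wind factor = 1 + 32.2/10 = 4.22
Slope factor = 1 + 14.6/20 = 1.73
ROS = 0.81 * 4.22 * 1.73 = 5.91 m/min

5.91


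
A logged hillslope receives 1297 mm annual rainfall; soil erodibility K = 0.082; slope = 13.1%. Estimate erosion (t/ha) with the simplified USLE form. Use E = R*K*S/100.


Formula: E = R * K * S / 100  (simplified USLE)
R * K = 1297 * 0.082 = 106.354
E = 106.354 * 13.1 / 100 = 13.93 t/ha

13.93


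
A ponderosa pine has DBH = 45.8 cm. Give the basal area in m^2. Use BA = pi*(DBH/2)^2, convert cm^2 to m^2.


Formula: BA = pi * (DBH/2)^2 / 10000  (cm^2 to m^2)
Radius = DBH/2 = 45.8/2 = 22.9 cm
BA = pi * 22.9^2 / 10000
   = 1647.4826 cm^2 / 10000
   = 0.1647 m^2

0.1647


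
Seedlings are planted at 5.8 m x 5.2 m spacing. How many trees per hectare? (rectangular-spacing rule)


Formula: TPH = 10000 m^2/ha / (spacing_x * spacing_y)
Area per tree = 5.8 m * 5.2 m = 30.16 m^2
TPH = 10000 / 30.16 = 332 trees/ha

332


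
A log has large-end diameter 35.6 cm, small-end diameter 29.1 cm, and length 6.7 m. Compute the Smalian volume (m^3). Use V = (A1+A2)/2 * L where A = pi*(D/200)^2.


Smalian: V = (A1 + A2)/2 * L,  A = pi*(D/200)^2
A1 = pi*(35.6/200)^2 = 0.099538 m^2
A2 = pi*(29.1/200)^2 = 0.066508 m^2
V = (0.099538+0.066508)/2*6.7 = 0.5563 m^3

0.5563


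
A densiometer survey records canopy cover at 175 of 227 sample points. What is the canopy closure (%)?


Formula: Canopy closure = covered points / total points * 100
Closure = 175 / 227 * 100
Closure = 0.7709 * 100 = 77.1%

77.1


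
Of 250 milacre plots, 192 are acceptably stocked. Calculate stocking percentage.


Formula: Stocking % = stocked plots / total plots * 100
Stocking = 192 / 250 * 100
Stocking = 0.768 * 100 = 76.8%

76.8


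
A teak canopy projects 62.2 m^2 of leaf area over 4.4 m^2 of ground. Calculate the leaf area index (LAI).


Formula: LAI = total leaf area / ground area  (dimensionless)
LAI = 62.2 m^2 / 4.4 m^2
LAI = 14.14

14.14


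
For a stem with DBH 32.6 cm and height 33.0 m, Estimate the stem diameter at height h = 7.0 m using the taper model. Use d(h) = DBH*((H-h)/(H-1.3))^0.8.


Taper: d(h) = DBH * ((H - h) / (H - 1.3))^0.8
Numerator = H - h = 33.0 - 7.0 = 26.0 m
Denominator = H - 1.3 = 33.0 - 1.3 = 31.7 m
Ratio = 26.0 / 31.7 = 0.82019
d = 32.6 * 0.82019^0.8 = 27.8 cm

27.8


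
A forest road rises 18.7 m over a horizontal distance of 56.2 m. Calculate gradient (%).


Formula: Gradient = rise / run * 100
Gradient = 18.7 / 56.2 * 100 = 33.3%

33.3


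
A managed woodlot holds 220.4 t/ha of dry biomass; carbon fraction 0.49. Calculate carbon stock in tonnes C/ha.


Formula: Carbon Stock = Biomass * Carbon Fraction
C = 220.4 t/ha * 0.49
C = 108.0 t C/ha

108.0


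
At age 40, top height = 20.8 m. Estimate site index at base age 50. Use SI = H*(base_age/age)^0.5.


Formula: SI = H_dom * (base_age / age)^0.5
Age ratio = 50 / 40 = 1.25
sqrt(age_ratio) = 1.11803
SI = 20.8 * 1.11803 = 23.3 m

23.3


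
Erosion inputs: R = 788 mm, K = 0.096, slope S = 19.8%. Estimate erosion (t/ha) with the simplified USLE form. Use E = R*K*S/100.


Formula: E = R * K * S / 100  (simplified USLE)
R * K = 788 * 0.096 = 75.648
E = 75.648 * 19.8 / 100 = 14.98 t/ha

14.98


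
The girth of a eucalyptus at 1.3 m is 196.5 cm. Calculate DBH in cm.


Formula: DBH = C / pi
DBH = 196.5 / pi
pi = 3.14159...
DBH = 62.5 cm

62.5


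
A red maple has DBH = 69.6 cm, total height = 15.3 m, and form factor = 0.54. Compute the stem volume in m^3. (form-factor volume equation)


Formula: V = pi * (DBH/200)^2 * H * ff
Radius = DBH/200 = 69.6/200 = 0.348 m
Radius^2 = 0.348^2 = 0.121104 m^2
V = pi * 0.121104 * 15.3 * 0.54
V = 3.143 m^3

3.143


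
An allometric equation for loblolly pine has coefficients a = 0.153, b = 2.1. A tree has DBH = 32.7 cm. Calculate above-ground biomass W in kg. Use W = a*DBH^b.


Formula: W = a * DBH^b  (allometric power law)
DBH^b = 32.7^2.1 = 1515.4802
W = 0.153 * 1515.4802 = 231.9 kg

231.9


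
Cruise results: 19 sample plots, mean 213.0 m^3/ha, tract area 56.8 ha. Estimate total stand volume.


Formula: Total Volume = Mean Volume per ha * Total Area
Total Volume = 213.0 m^3/ha * 56.8 ha
Total Volume = 12098 m^3

12098


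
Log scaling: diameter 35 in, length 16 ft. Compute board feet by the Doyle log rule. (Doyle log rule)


Doyle: BF = (D - 4)^2 * L / 16
Adjusted diameter = 35 - 4 = 31 in
(D-4)^2 = 31^2 = 961
BF = 961 * 16 / 16 = 961 BF

961


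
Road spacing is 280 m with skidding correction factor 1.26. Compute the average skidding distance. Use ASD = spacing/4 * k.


Formula: ASD = (spacing / 4) * correction
Uncorrected distance = spacing / 4 = 280 / 4 = 70 m
ASD = 70 * 1.26 = 88 m

88


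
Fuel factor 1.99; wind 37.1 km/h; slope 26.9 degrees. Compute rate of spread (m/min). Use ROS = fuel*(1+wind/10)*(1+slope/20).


Formula: ROS = fuel * (1 + wind/10) * (1 + slope/20)
Wind factor = 1 + 37.1/10 = 4.71
Slope factor = 1 + 26.9/20 = 2.345
ROS = 1.99 * 4.71 * 2.345 = 21.98 m/min

21.98


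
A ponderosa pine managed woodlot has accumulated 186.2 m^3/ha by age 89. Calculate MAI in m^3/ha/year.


Formula: MAI = Total Volume / Stand Age
MAI = 186.2 m^3/ha / 89 years
MAI = 2.09 m^3/ha/year

2.09


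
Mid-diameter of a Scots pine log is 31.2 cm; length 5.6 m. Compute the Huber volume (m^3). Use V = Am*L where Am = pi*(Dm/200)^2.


Huber: V = Am * L,  Am = pi*(Dm/200)^2
Am = pi*(31.2/200)^2 = 0.076454 m^2
V = 0.076454*5.6 = 0.4281 m^3

0.4281


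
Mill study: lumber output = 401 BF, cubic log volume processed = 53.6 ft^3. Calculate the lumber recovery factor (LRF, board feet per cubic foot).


Formula: LRF = Lumber Output (BF) / Log Input (ft^3)
LRF = 401 BF / 53.6 ft^3
LRF = 7.48 BF/ft^3

7.48


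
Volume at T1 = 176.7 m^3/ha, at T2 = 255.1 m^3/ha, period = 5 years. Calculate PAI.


Formula: PAI = (V_T2 - V_T1) / (T2 - T1)
Volume increment = 255.1 - 176.7 = 78.4 m^3/ha
PAI = 78.4 / 5 = 15.68 m^3/ha/year

15.68


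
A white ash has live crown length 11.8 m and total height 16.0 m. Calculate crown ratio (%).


Formula: Crown Ratio = (Crown Length / Total Height) * 100
CR = (11.8 m / 16.0 m) * 100
CR = 0.7375 * 100 = 73.8%

73.8


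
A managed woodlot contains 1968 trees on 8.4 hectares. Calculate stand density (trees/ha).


Formula: Stand Density = N_trees / Area_ha
Density = 1968 trees / 8.4 ha
Density = 234 trees/ha

234


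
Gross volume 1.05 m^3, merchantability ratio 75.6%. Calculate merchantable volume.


Formula: MV = V_total * (merchantable_pct / 100)
Merchantable fraction = 75.6% / 100 = 0.756
MV = 1.05 m^3 * 0.756 = 0.794 m^3

0.794


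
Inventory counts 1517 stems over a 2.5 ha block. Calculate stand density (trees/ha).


Formula: Stand Density = N_trees / Area_ha
Density = 1517 trees / 2.5 ha
Density = 607 trees/ha

607


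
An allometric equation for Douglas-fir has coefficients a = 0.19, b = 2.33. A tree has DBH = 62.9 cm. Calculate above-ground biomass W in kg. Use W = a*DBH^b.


Formula: W = a * DBH^b  (allometric power law)
DBH^b = 62.9^2.33 = 15518.7238
W = 0.19 * 15518.7238 = 2948.6 kg

2948.6


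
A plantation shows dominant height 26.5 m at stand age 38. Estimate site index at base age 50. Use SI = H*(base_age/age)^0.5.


Formula: SI = H_dom * (base_age / age)^0.5
Age ratio = 50 / 38 = 1.31579
sqrt(age_ratio) = 1.14708
SI = 26.5 * 1.14708 = 30.4 m

30.4


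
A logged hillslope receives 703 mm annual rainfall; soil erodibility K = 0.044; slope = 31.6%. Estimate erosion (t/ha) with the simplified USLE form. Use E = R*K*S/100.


Formula: E = R * K * S / 100  (simplified USLE)
R * K = 703 * 0.044 = 30.932
E = 30.932 * 31.6 / 100 = 9.77 t/ha

9.77


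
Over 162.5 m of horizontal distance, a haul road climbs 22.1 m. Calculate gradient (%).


Formula: Gradient = rise / run * 100
Gradient = 22.1 / 162.5 * 100 = 13.6%

13.6


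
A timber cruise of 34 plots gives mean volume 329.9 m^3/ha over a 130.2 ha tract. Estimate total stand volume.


Formula: Total Volume = Mean Volume per ha * Total Area
Total Volume = 329.9 m^3/ha * 130.2 ha
Total Volume = 42953 m^3

42953


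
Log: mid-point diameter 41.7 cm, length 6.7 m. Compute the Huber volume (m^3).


Huber: V = Am * L,  Am = pi*(Dm/200)^2
Am = pi*(41.7/200)^2 = 0.136572 m^2
V = 0.136572*6.7 = 0.915 m^3

0.915


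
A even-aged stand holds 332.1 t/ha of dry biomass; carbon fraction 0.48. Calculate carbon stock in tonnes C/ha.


Formula: Carbon Stock = Biomass * Carbon Fraction
C = 332.1 t/ha * 0.48
C = 159.4 t C/ha

159.4


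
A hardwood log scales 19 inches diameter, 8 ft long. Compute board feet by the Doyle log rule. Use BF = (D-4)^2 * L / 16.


Doyle: BF = (D - 4)^2 * L / 16
Adjusted diameter = 19 - 4 = 15 in
(D-4)^2 = 15^2 = 225
BF = 225 * 8 / 16 = 113 BF

113


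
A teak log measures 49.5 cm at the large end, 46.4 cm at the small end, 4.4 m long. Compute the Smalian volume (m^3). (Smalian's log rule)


Smalian: V = (A1 + A2)/2 * L,  A = pi*(D/200)^2
A1 = pi*(49.5/200)^2 = 0.192442 m^2
A2 = pi*(46.4/200)^2 = 0.169093 m^2
V = (0.192442+0.169093)/2*4.4 = 0.7954 m^3

0.7954


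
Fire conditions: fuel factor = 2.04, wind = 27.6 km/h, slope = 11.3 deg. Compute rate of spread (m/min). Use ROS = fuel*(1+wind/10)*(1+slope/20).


Formula: ROS = fuel * (1 + wind/10) * (1 + slope/20)
Wind factor = 1 + 27.6/10 = 3.76
Slope factor = 1 + 11.3/20 = 1.565
ROS = 2.04 * 3.76 * 1.565 = 12.0 m/min

12.0


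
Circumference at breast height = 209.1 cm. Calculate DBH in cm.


Formula: DBH = C / pi
DBH = 209.1 / pi
pi = 3.14159...
DBH = 66.6 cm

66.6


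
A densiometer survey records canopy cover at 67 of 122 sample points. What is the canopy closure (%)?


Formula: Canopy closure = covered points / total points * 100
Closure = 67 / 122 * 100
Closure = 0.5492 * 100 = 54.9%

54.9


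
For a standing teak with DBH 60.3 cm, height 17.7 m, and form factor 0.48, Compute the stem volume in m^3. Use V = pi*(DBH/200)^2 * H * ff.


Formula: V = pi * (DBH/200)^2 * H * ff
Radius = DBH/200 = 60.3/200 = 0.3015 m
Radius^2 = 0.3015^2 = 0.09090225 m^2
V = pi * 0.09090225 * 17.7 * 0.48
V = 2.426 m^3

2.426


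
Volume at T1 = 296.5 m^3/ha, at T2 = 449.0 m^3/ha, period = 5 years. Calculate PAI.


Formula: PAI = (V_T2 - V_T1) / (T2 - T1)
Volume increment = 449.0 - 296.5 = 152.5 m^3/ha
PAI = 152.5 / 5 = 30.5 m^3/ha/year

30.5


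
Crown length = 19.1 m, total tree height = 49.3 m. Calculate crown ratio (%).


Formula: Crown Ratio = (Crown Length / Total Height) * 100
CR = (19.1 m / 49.3 m) * 100
CR = 0.3874 * 100 = 38.7%

38.7


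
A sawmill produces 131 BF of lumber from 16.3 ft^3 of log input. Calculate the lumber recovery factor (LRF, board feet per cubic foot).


Formula: LRF = Lumber Output (BF) / Log Input (ft^3)
LRF = 131 BF / 16.3 ft^3
LRF = 8.04 BF/ft^3

8.04


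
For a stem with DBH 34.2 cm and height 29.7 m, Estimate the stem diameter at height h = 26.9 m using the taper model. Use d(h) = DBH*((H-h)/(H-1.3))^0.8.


Taper: d(h) = DBH * ((H - h) / (H - 1.3))^0.8
Numerator = H - h = 29.7 - 26.9 = 2.8 m
Denominator = H - 1.3 = 29.7 - 1.3 = 28.4 m
Ratio = 2.8 / 28.4 = 0.09859
d = 34.2 * 0.09859^0.8 = 5.4 cm

5.4


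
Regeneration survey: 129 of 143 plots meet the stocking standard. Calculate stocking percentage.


Formula: Stocking % = stocked plots / total plots * 100
Stocking = 129 / 143 * 100
Stocking = 0.9021 * 100 = 90.2%

90.2


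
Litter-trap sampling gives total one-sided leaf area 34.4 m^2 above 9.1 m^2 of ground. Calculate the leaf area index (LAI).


Formula: LAI = total leaf area / ground area  (dimensionless)
LAI = 34.4 m^2 / 9.1 m^2
LAI = 3.78

3.78


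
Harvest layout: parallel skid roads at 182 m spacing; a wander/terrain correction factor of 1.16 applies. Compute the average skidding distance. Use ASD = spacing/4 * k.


Formula: ASD = (spacing / 4) * correction
Uncorrected distance = spacing / 4 = 182 / 4 = 45.5 m
ASD = 45.5 * 1.16 = 53 m

53


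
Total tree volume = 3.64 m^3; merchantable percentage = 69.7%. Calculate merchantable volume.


Formula: MV = V_total * (merchantable_pct / 100)
Merchantable fraction = 69.7% / 100 = 0.697
MV = 3.64 m^3 * 0.697 = 2.537 m^3

2.537


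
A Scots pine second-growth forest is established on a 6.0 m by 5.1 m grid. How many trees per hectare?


Formula: TPH = 10000 m^2/ha / (spacing_x * spacing_y)
Area per tree = 6.0 m * 5.1 m = 30.6 m^2
TPH = 10000 / 30.6 = 327 trees/ha

327


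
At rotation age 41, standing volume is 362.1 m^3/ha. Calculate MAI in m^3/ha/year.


Formula: MAI = Total Volume / Stand Age
MAI = 362.1 m^3/ha / 41 years
MAI = 8.83 m^3/ha/year

8.83


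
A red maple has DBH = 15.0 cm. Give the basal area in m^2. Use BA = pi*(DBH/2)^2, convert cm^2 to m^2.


Formula: BA = pi * (DBH/2)^2 / 10000  (cm^2 to m^2)
Radius = DBH/2 = 15.0/2 = 7.5 cm
BA = pi * 7.5^2 / 10000
   = 176.7146 cm^2 / 10000
   = 0.0177 m^2

0.0177


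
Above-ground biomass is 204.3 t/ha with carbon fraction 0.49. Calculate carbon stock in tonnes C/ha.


Formula: Carbon Stock = Biomass * Carbon Fraction
C = 204.3 t/ha * 0.49
C = 100.1 t C/ha

100.1


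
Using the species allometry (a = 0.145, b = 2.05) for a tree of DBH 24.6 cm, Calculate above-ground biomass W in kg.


Formula: W = a * DBH^b  (allometric power law)
DBH^b = 24.6^2.05 = 710.2594
W = 0.145 * 710.2594 = 103.0 kg

103.0


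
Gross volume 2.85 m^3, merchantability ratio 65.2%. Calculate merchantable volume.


Formula: MV = V_total * (merchantable_pct / 100)
Merchantable fraction = 65.2% / 100 = 0.652
MV = 2.85 m^3 * 0.652 = 1.858 m^3

1.858


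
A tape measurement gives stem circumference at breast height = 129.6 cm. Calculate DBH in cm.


Formula: DBH = C / pi
DBH = 129.6 / pi
pi = 3.14159...
DBH = 41.3 cm

41.3


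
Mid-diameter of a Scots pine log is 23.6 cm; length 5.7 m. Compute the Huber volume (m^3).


Huber: V = Am * L,  Am = pi*(Dm/200)^2
Am = pi*(23.6/200)^2 = 0.043744 m^2
V = 0.043744*5.7 = 0.2493 m^3

0.2493


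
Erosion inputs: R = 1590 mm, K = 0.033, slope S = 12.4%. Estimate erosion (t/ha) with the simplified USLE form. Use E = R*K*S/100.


Formula: E = R * K * S / 100  (simplified USLE)
R * K = 1590 * 0.033 = 52.47
E = 52.47 * 12.4 / 100 = 6.51 t/ha

6.51


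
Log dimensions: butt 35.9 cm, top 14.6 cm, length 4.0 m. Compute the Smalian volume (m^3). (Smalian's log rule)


Smalian: V = (A1 + A2)/2 * L,  A = pi*(D/200)^2
A1 = pi*(35.9/200)^2 = 0.101223 m^2
A2 = pi*(14.6/200)^2 = 0.016742 m^2
V = (0.101223+0.016742)/2*4.0 = 0.2359 m^3

0.2359


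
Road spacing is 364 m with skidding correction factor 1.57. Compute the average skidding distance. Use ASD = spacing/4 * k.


Formula: ASD = (spacing / 4) * correction
Uncorrected distance = spacing / 4 = 364 / 4 = 91 m
ASD = 91 * 1.57 = 143 m

143


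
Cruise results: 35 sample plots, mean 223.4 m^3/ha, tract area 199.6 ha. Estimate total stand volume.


Formula: Total Volume = Mean Volume per ha * Total Area
Total Volume = 223.4 m^3/ha * 199.6 ha
Total Volume = 44591 m^3

44591


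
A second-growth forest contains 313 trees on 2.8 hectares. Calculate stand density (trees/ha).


Formula: Stand Density = N_trees / Area_ha
Density = 313 trees / 2.8 ha
Density = 112 trees/ha

112


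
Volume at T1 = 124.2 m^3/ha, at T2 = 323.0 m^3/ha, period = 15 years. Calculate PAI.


Formula: PAI = (V_T2 - V_T1) / (T2 - T1)
Volume increment = 323.0 - 124.2 = 198.8 m^3/ha
PAI = 198.8 / 15 = 13.25 m^3/ha/year

13.25


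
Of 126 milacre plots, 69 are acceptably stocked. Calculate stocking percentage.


Formula: Stocking % = stocked plots / total plots * 100
Stocking = 69 / 126 * 100
Stocking = 0.5476 * 100 = 54.8%

54.8


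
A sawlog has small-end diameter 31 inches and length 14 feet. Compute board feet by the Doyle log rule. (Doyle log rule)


Doyle: BF = (D - 4)^2 * L / 16
Adjusted diameter = 31 - 4 = 27 in
(D-4)^2 = 27^2 = 729
BF = 729 * 14 / 16 = 638 BF

638


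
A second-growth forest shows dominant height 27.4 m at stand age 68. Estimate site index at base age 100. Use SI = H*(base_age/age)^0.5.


Formula: SI = H_dom * (base_age / age)^0.5
Age ratio = 100 / 68 = 1.47059
sqrt(age_ratio) = 1.21268
SI = 27.4 * 1.21268 = 33.2 m

33.2


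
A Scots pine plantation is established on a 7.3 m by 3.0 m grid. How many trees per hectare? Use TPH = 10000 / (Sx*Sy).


Formula: TPH = 10000 m^2/ha / (spacing_x * spacing_y)
Area per tree = 7.3 m * 3.0 m = 21.9 m^2
TPH = 10000 / 21.9 = 457 trees/ha

457


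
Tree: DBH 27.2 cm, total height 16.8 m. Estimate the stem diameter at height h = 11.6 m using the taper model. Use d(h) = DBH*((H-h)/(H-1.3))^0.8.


Taper: d(h) = DBH * ((H - h) / (H - 1.3))^0.8
Numerator = H - h = 16.8 - 11.6 = 5.2 m
Denominator = H - 1.3 = 16.8 - 1.3 = 15.5 m
Ratio = 5.2 / 15.5 = 0.33548
d = 27.2 * 0.33548^0.8 = 11.4 cm

11.4


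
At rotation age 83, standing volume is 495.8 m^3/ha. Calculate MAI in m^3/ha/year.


Formula: MAI = Total Volume / Stand Age
MAI = 495.8 m^3/ha / 83 years
MAI = 5.97 m^3/ha/year

5.97


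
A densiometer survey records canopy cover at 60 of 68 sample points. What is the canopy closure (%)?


Formula: Canopy closure = covered points / total points * 100
Closure = 60 / 68 * 100
Closure = 0.8824 * 100 = 88.2%

88.2


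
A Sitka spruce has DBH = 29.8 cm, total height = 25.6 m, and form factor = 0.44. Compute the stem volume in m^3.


Formula: V = pi * (DBH/200)^2 * H * ff
Radius = DBH/200 = 29.8/200 = 0.149 m
Radius^2 = 0.149^2 = 0.022201 m^2
V = pi * 0.022201 * 25.6 * 0.44
V = 0.786 m^3

0.786


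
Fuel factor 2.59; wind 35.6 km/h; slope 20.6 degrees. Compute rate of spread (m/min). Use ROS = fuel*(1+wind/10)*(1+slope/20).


Formula: ROS = fuel * (1 + wind/10) * (1 + slope/20)
Wind factor = 1 + 35.6/10 = 4.56
Slope factor = 1 + 20.6/20 = 2.03
ROS = 2.59 * 4.56 * 2.03 = 23.98 m/min

23.98


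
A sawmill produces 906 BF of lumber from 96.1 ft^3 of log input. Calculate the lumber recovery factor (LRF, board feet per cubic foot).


Formula: LRF = Lumber Output (BF) / Log Input (ft^3)
LRF = 906 BF / 96.1 ft^3
LRF = 9.43 BF/ft^3

9.43


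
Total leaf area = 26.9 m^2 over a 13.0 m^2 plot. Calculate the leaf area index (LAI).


Formula: LAI = total leaf area / ground area  (dimensionless)
LAI = 26.9 m^2 / 13.0 m^2
LAI = 2.07

2.07


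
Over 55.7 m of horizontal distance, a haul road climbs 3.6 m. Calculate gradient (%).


Formula: Gradient = rise / run * 100
Gradient = 3.6 / 55.7 * 100 = 6.5%

6.5


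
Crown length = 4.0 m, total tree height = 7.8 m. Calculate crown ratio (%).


Formula: Crown Ratio = (Crown Length / Total Height) * 100
CR = (4.0 m / 7.8 m) * 100
CR = 0.5128 * 100 = 51.3%

51.3


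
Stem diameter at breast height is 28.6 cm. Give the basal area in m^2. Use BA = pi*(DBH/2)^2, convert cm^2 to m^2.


Formula: BA = pi * (DBH/2)^2 / 10000  (cm^2 to m^2)
Radius = DBH/2 = 28.6/2 = 14.3 cm
BA = pi * 14.3^2 / 10000
   = 642.4243 cm^2 / 10000
   = 0.0642 m^2

0.0642


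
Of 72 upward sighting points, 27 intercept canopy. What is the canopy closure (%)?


Formula: Canopy closure = covered points / total points * 100
Closure = 27 / 72 * 100
Closure = 0.375 * 100 = 37.5%

37.5


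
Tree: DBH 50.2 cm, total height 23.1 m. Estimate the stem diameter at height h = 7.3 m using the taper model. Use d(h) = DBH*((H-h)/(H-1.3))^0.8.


Taper: d(h) = DBH * ((H - h) / (H - 1.3))^0.8
Numerator = H - h = 23.1 - 7.3 = 15.8 m
Denominator = H - 1.3 = 23.1 - 1.3 = 21.8 m
Ratio = 15.8 / 21.8 = 0.72477
d = 50.2 * 0.72477^0.8 = 38.8 cm

38.8


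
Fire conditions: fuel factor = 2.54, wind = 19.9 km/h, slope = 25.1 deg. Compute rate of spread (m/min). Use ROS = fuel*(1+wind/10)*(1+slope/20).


Formula: ROS = fuel * (1 + wind/10) * (1 + slope/20)
Wind factor = 1 + 19.9/10 = 2.99
Slope factor = 1 + 25.1/20 = 2.255
ROS = 2.54 * 2.99 * 2.255 = 17.13 m/min

17.13


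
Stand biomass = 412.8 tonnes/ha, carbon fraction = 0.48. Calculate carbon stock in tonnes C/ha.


Formula: Carbon Stock = Biomass * Carbon Fraction
C = 412.8 t/ha * 0.48
C = 198.1 t C/ha

198.1


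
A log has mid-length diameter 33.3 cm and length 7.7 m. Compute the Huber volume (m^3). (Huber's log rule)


Huber: V = Am * L,  Am = pi*(Dm/200)^2
Am = pi*(33.3/200)^2 = 0.087092 m^2
V = 0.087092*7.7 = 0.6706 m^3

0.6706


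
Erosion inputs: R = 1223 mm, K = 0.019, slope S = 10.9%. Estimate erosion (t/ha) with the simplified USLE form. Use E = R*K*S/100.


Formula: E = R * K * S / 100  (simplified USLE)
R * K = 1223 * 0.019 = 23.237
E = 23.237 * 10.9 / 100 = 2.53 t/ha

2.53


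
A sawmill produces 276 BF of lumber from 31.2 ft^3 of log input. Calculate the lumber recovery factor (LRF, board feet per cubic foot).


Formula: LRF = Lumber Output (BF) / Log Input (ft^3)
LRF = 276 BF / 31.2 ft^3
LRF = 8.85 BF/ft^3

8.85


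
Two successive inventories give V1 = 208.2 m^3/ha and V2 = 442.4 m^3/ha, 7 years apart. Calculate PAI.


Formula: PAI = (V_T2 - V_T1) / (T2 - T1)
Volume increment = 442.4 - 208.2 = 234.2 m^3/ha
PAI = 234.2 / 7 = 33.46 m^3/ha/year

33.46


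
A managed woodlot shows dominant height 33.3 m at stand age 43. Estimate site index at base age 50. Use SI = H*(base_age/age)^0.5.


Formula: SI = H_dom * (base_age / age)^0.5
Age ratio = 50 / 43 = 1.16279
sqrt(age_ratio) = 1.07833
SI = 33.3 * 1.07833 = 35.9 m

35.9


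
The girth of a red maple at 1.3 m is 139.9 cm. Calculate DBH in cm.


Formula: DBH = C / pi
DBH = 139.9 / pi
pi = 3.14159...
DBH = 44.5 cm

44.5


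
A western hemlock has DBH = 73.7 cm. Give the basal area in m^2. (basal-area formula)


Formula: BA = pi * (DBH/2)^2 / 10000  (cm^2 to m^2)
Radius = DBH/2 = 73.7/2 = 36.85 cm
BA = pi * 36.85^2 / 10000
   = 4266.0394 cm^2 / 10000
   = 0.4266 m^2

0.4266


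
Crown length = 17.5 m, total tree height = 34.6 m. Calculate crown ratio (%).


Formula: Crown Ratio = (Crown Length / Total Height) * 100
CR = (17.5 m / 34.6 m) * 100
CR = 0.5058 * 100 = 50.6%

50.6


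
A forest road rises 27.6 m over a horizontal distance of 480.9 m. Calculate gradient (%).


Formula: Gradient = rise / run * 100
Gradient = 27.6 / 480.9 * 100 = 5.7%

5.7


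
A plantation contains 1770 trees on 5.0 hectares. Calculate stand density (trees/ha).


Formula: Stand Density = N_trees / Area_ha
Density = 1770 trees / 5.0 ha
Density = 354 trees/ha

354


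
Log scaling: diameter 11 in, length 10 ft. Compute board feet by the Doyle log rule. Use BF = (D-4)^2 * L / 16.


Doyle: BF = (D - 4)^2 * L / 16
Adjusted diameter = 11 - 4 = 7 in
(D-4)^2 = 7^2 = 49
BF = 49 * 10 / 16 = 31 BF

31


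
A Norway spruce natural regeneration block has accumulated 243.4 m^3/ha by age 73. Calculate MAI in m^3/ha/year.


Formula: MAI = Total Volume / Stand Age
MAI = 243.4 m^3/ha / 73 years
MAI = 3.33 m^3/ha/year

3.33


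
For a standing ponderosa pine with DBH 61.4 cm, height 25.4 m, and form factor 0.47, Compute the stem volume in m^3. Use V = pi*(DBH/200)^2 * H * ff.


Formula: V = pi * (DBH/200)^2 * H * ff
Radius = DBH/200 = 61.4/200 = 0.307 m
Radius^2 = 0.307^2 = 0.094249 m^2
V = pi * 0.094249 * 25.4 * 0.47
V = 3.535 m^3

3.535


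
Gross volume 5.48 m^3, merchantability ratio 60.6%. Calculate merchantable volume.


Formula: MV = V_total * (merchantable_pct / 100)
Merchantable fraction = 60.6% / 100 = 0.606
MV = 5.48 m^3 * 0.606 = 3.321 m^3

3.321


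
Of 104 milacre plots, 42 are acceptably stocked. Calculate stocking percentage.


Formula: Stocking % = stocked plots / total plots * 100
Stocking = 42 / 104 * 100
Stocking = 0.4038 * 100 = 40.4%

40.4


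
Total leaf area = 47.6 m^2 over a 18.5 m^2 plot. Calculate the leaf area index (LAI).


Formula: LAI = total leaf area / ground area  (dimensionless)
LAI = 47.6 m^2 / 18.5 m^2
LAI = 2.57

2.57


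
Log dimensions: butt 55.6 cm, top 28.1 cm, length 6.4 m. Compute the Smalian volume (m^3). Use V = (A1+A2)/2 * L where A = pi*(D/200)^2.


Smalian: V = (A1 + A2)/2 * L,  A = pi*(D/200)^2
A1 = pi*(55.6/200)^2 = 0.242795 m^2
A2 = pi*(28.1/200)^2 = 0.062016 m^2
V = (0.242795+0.062016)/2*6.4 = 0.9754 m^3

0.9754


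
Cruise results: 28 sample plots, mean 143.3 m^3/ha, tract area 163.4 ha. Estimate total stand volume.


Formula: Total Volume = Mean Volume per ha * Total Area
Total Volume = 143.3 m^3/ha * 163.4 ha
Total Volume = 23415 m^3

23415


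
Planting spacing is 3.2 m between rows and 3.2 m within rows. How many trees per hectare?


Formula: TPH = 10000 m^2/ha / (spacing_x * spacing_y)
Area per tree = 3.2 m * 3.2 m = 10.24 m^2
TPH = 10000 / 10.24 = 977 trees/ha

977


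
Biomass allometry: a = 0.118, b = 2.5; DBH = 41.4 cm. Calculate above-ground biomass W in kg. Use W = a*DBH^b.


Formula: W = a * DBH^b  (allometric power law)
DBH^b = 41.4^2.5 = 11028.104
W = 0.118 * 11028.104 = 1301.3 kg

1301.3


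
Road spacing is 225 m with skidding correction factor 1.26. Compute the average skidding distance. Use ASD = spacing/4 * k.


Formula: ASD = (spacing / 4) * correction
Uncorrected distance = spacing / 4 = 225 / 4 = 56.25 m
ASD = 56.25 * 1.26 = 71 m

71


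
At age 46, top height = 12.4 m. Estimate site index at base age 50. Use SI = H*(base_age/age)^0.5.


Formula: SI = H_dom * (base_age / age)^0.5
Age ratio = 50 / 46 = 1.08696
sqrt(age_ratio) = 1.04257
SI = 12.4 * 1.04257 = 12.9 m

12.9


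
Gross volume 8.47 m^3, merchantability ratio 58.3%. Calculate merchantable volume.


Formula: MV = V_total * (merchantable_pct / 100)
Merchantable fraction = 58.3% / 100 = 0.583
MV = 8.47 m^3 * 0.583 = 4.938 m^3

4.938


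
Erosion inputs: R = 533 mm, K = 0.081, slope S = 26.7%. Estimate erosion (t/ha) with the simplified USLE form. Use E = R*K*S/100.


Formula: E = R * K * S / 100  (simplified USLE)
R * K = 533 * 0.081 = 43.173
E = 43.173 * 26.7 / 100 = 11.53 t/ha

11.53


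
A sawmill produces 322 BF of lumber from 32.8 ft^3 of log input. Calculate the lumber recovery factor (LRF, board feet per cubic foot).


Formula: LRF = Lumber Output (BF) / Log Input (ft^3)
LRF = 322 BF / 32.8 ft^3
LRF = 9.82 BF/ft^3

9.82


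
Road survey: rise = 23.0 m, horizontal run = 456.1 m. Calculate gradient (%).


Formula: Gradient = rise / run * 100
Gradient = 23.0 / 456.1 * 100 = 5.0%

5.0


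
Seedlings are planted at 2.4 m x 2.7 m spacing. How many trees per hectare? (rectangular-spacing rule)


Formula: TPH = 10000 m^2/ha / (spacing_x * spacing_y)
Area per tree = 2.4 m * 2.7 m = 6.48 m^2
TPH = 10000 / 6.48 = 1543 trees/ha

1543


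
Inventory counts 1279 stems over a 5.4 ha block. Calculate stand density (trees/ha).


Formula: Stand Density = N_trees / Area_ha
Density = 1279 trees / 5.4 ha
Density = 237 trees/ha

237


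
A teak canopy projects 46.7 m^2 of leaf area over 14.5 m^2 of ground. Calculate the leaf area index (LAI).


Formula: LAI = total leaf area / ground area  (dimensionless)
LAI = 46.7 m^2 / 14.5 m^2
LAI = 3.22

3.22


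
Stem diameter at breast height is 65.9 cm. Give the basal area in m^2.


Formula: BA = pi * (DBH/2)^2 / 10000  (cm^2 to m^2)
Radius = DBH/2 = 65.9/2 = 32.95 cm
BA = pi * 32.95^2 / 10000
   = 3410.835 cm^2 / 10000
   = 0.3411 m^2

0.3411


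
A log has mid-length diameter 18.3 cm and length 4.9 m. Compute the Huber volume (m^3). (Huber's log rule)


Huber: V = Am * L,  Am = pi*(Dm/200)^2
Am = pi*(18.3/200)^2 = 0.026302 m^2
V = 0.026302*4.9 = 0.1289 m^3

0.1289


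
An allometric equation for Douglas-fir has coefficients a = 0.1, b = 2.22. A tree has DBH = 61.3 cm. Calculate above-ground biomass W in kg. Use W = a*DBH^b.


Formula: W = a * DBH^b  (allometric power law)
DBH^b = 61.3^2.22 = 9293.1352
W = 0.1 * 9293.1352 = 929.3 kg

929.3


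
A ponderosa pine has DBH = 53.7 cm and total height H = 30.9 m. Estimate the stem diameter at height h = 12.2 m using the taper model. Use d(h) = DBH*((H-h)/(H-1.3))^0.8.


Taper: d(h) = DBH * ((H - h) / (H - 1.3))^0.8
Numerator = H - h = 30.9 - 12.2 = 18.7 m
Denominator = H - 1.3 = 30.9 - 1.3 = 29.6 m
Ratio = 18.7 / 29.6 = 0.63176
d = 53.7 * 0.63176^0.8 = 37.2 cm

37.2


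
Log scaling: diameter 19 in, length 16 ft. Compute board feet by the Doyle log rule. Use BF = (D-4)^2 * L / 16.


Doyle: BF = (D - 4)^2 * L / 16
Adjusted diameter = 19 - 4 = 15 in
(D-4)^2 = 15^2 = 225
BF = 225 * 16 / 16 = 225 BF

225


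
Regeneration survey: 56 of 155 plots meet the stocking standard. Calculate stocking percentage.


Formula: Stocking % = stocked plots / total plots * 100
Stocking = 56 / 155 * 100
Stocking = 0.3613 * 100 = 36.1%

36.1
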